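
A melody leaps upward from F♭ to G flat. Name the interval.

The letter names run F→G, a span of 1 letter step, so the interval is some kind of second.
Fb to Gb is 2 semitones. A major second is 2, so 2 makes it major.

major second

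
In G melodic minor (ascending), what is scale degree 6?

E

Degree 6 takes the letter 5 steps above G, which is E.
In melodic minor (ascending), degree 6 sits 9 semitones above the tonic. G + 9 semitones is pitch class 4, spelled on E as E.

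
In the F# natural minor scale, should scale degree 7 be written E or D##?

E

Each scale degree takes a distinct letter name. Degree 7 of a scale on F must use the letter E.
E and D## are enharmonically the same pitch, but only E uses the letter E, so it is the correct spelling here.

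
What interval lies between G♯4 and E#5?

major sixth

Counting letters G–A–B–C–D–E gives a sixth.
G#→E# = 9 semitones, exactly the major sixth.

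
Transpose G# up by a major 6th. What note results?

E#

A sixth above G lands on the letter E.
A major sixth spans 9 semitones, so G# moves to pitch class 5. On the letter E that is E#.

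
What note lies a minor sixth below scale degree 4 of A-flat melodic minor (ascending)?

F

Scale degree 4 of Ab melodic minor (ascending) is Db.
A minor sixth (8 semitones) below Db lands on the letter F, giving F.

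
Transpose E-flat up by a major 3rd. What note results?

G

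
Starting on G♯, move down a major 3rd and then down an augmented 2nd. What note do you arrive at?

A major third down from G# is E (letter E, 4 semitones down).
An augmented second down from E is Db (letter D, 3 semitones down).

Db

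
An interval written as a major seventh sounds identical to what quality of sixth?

A major seventh spans 11 semitones.
A sixth spanning 11 semitones is doubly augmented (the major sixth is 9).

doubly augmented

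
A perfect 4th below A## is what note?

A down a perfect fourth is E, so the target letter is E.
From A##, a perfect fourth is 5 semitones down: E##.

E##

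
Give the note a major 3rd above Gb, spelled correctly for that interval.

A third above G lands on the letter B.
A major third spans 4 semitones, so Gb moves to pitch class 10. On the letter B that is Bb.

Bb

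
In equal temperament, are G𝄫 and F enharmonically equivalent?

Gbb is pitch class 5; F is pitch class 5.
All spellings map to pitch class 5, so they are enharmonically equivalent.

Yes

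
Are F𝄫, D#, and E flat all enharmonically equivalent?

Yes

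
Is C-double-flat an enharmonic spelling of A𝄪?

No

Cbb is pitch class 10; A## is pitch class 11.
The pitch classes differ (10 vs. 11), so they are not enharmonic equivalents.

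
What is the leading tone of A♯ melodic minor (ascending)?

Degree 7 takes the letter 6 steps above A, which is G.
In melodic minor (ascending), degree 7 sits 11 semitones above the tonic. A# + 11 semitones is pitch class 9, spelled on G as G##.

G##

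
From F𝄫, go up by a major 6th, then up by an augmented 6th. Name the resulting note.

A major sixth up from Fbb is Dbb (letter D, 9 semitones up).
An augmented sixth up from Dbb is Bb (letter B, 10 semitones up).

Bb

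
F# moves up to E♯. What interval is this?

major seventh

Counting letters F–G–A–B–C–D–E gives a seventh.
F#→E# = 11 semitones, exactly the major seventh.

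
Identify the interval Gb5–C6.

Counting letters G–A–B–C gives a fourth.
Gb→C = 6 semitones, 1 wider than the perfect fourth (5), so augmented.

augmented fourth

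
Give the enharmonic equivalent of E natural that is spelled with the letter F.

Fb

Plain F sits 1 semitone above E, so on the letter F the same pitch needs a flat: Fb.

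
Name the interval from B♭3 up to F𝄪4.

The letter names run B→F, a span of 4 letter steps, so the interval is some kind of fifth.
Bb to F## is 9 semitones. A perfect fifth is 7, so 9 makes it doubly augmented.

doubly augmented fifth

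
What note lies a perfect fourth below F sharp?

C#

A fourth below F lands on the letter C.
A perfect fourth spans 5 semitones, so F# moves to pitch class 1. On the letter C that is C#.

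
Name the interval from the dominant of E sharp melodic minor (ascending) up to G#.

minor sixth

The dominant of E# melodic minor (ascending) is B#.
B# up to G#: letters B→G make it a sixth; 8 semitones makes it minor.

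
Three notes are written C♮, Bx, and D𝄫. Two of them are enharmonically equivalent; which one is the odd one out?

In 12-tone equal temperament, enharmonic equivalents share a pitch class. C is pitch class 0; B## is pitch class 1; Dbb is pitch class 0.
C and Dbb share pitch class 0, while B## is pitch class 1.

B##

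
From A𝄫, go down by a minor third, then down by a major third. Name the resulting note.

A minor third down from Abb is Fb (letter F, 3 semitones down).
A major third down from Fb is Dbb (letter D, 4 semitones down).

Dbb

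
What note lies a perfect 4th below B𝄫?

B down a perfect fourth is F#, so the target letter is F.
From Bbb, a perfect fourth is 5 semitones down: Fb.

Fb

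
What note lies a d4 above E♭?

Abb

E up a perfect fourth is A, so the target letter is A.
From Eb, a diminished fourth is 4 semitones up: Abb.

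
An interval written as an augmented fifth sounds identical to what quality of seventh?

doubly diminished

An augmented fifth spans 8 semitones.
A seventh spanning 8 semitones is doubly diminished (the major seventh is 11).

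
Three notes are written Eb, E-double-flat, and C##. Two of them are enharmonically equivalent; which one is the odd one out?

In 12-tone equal temperament, enharmonic equivalents share a pitch class. Eb is pitch class 3; Ebb is pitch class 2; C## is pitch class 2.
Ebb and C## share pitch class 2, while Eb is pitch class 3.

Eb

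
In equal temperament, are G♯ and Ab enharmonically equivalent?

Yes

G# = pitch class 8 and Ab = pitch class 8 — the same pitch class, so they are enharmonic equivalents.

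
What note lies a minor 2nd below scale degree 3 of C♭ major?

Scale degree 3 of Cb major is Eb.
A minor second (1 semitone) below Eb lands on the letter D, giving D.

D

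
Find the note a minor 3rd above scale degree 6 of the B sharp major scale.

Scale degree 6 of B# major is G##.
A minor third (3 semitones) above G## lands on the letter B, giving B#.

B#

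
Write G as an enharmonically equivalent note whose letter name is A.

Abb

Plain A sits 2 semitones above G, so on the letter A the same pitch needs a double flat: Abb.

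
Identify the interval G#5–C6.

Counting letters G–A–B–C gives a fourth.
G#→C = 4 semitones, 1 narrower than the perfect fourth (5), so diminished.

diminished fourth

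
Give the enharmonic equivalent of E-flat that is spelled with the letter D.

D#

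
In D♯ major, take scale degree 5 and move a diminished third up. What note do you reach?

C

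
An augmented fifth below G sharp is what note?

C

A fifth below G lands on the letter C.
An augmented fifth spans 8 semitones, so G# moves to pitch class 0. On the letter C that is C.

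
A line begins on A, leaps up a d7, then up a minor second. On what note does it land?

A diminished seventh up from A is Gb (letter G, 9 semitones up).
A minor second up from Gb is Abb (letter A, 1 semitone up).

Abb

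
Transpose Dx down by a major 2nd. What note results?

C##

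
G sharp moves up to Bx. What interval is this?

augmented third

The letter names run G→B, a span of 2 letter steps, so the interval is some kind of third.
G# to B## is 5 semitones. A major third is 4, so 5 makes it augmented.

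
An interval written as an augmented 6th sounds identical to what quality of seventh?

An augmented sixth spans 10 semitones.
A seventh spanning 10 semitones is minor (the major seventh is 11).

minor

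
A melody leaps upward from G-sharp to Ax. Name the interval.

augmented second

The letter names run G→A, a span of 1 letter step, so the interval is some kind of second.
G# to A## is 3 semitones. A major second is 2, so 3 makes it augmented.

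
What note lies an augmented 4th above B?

B up a perfect fourth is E, so the target letter is E.
From B, an augmented fourth is 6 semitones up: E#.

E#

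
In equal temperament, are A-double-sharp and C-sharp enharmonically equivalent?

A## is pitch class 11; C# is pitch class 1.
The pitch classes differ (11 vs. 1), so they are not enharmonic equivalents.

No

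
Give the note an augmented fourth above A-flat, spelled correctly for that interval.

A fourth above A lands on the letter D.
An augmented fourth spans 6 semitones, so Ab moves to pitch class 2. On the letter D that is D.

D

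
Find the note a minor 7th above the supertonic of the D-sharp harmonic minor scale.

The supertonic of D# harmonic minor is E#.
A minor seventh (10 semitones) above E# lands on the letter D, giving D#.

D#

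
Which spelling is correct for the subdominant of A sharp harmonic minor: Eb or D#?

D#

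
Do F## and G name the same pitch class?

Yes

F## is pitch class 7; G is pitch class 7.
All spellings map to pitch class 7, so they are enharmonically equivalent.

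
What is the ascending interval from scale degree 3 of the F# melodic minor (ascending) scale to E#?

augmented fifth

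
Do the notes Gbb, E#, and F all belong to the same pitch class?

Gbb is pitch class 5; E# is pitch class 5; F is pitch class 5.
All spellings map to pitch class 5, so they are enharmonically equivalent.

Yes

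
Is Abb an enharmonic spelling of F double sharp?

Abb is pitch class 7; F## is pitch class 7.
All spellings map to pitch class 7, so they are enharmonically equivalent.

Yes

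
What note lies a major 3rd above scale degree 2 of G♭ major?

Scale degree 2 of Gb major is Ab.
A major third (4 semitones) above Ab lands on the letter C, giving C.

C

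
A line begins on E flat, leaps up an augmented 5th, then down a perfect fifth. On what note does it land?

An augmented fifth up from Eb is B (letter B, 8 semitones up).
A perfect fifth down from B is E (letter E, 7 semitones down).

E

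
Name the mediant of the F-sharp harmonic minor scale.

Degree 3 takes the letter 2 steps above F, which is A.
In harmonic minor, degree 3 sits 3 semitones above the tonic. F# + 3 semitones is pitch class 9, spelled on A as A.

A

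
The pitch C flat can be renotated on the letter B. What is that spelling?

Cb is pitch class 11. The letter B alone is pitch class 11.
Pitch class 11 on B needs no accidental: B.

B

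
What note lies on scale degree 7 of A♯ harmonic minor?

G##

The A# harmonic minor scale runs A# B# C# D# E# F# G##.
Degree 7 is G##.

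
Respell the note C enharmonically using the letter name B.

Plain B sits 1 semitone below C, so on the letter B the same pitch needs a sharp: B#.

B#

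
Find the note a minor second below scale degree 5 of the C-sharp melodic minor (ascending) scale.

Scale degree 5 of C# melodic minor (ascending) is G#.
A minor second (1 semitone) below G# lands on the letter F, giving F##.

F##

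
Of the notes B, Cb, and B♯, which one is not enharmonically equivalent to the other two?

In 12-tone equal temperament, enharmonic equivalents share a pitch class. B is pitch class 11; Cb is pitch class 11; B# is pitch class 0.
B and Cb share pitch class 11, while B# is pitch class 0.

B#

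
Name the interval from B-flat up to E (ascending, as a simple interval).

Counting letters B–C–D–E gives a fourth.
Bb→E = 6 semitones, 1 wider than the perfect fourth (5), so augmented.

augmented fourth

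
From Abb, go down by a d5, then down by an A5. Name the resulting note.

A diminished fifth down from Abb is Db (letter D, 6 semitones down).
An augmented fifth down from Db is Gbb (letter G, 8 semitones down).

Gbb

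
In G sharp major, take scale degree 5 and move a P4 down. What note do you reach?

A#

Scale degree 5 of G# major is D#.
A perfect fourth (5 semitones) below D# lands on the letter A, giving A#.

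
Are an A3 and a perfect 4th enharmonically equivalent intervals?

An augmented third spans 5 semitones; a perfect fourth spans 5.
They are enharmonically equivalent.

Yes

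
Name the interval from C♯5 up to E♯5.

The letter names run C→E, a span of 2 letter steps, so the interval is some kind of third.
C# to E# is 4 semitones. A major third is 4, so 4 makes it major.

major third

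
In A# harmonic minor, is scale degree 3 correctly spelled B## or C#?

C#

Each scale degree takes a distinct letter name. Degree 3 of a scale on A must use the letter C.
C# and B## are enharmonically the same pitch, but only C# uses the letter C, so it is the correct spelling here.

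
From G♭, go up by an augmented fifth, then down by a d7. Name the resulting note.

E#

An augmented fifth up from Gb is D (letter D, 8 semitones up).
A diminished seventh down from D is E# (letter E, 9 semitones down).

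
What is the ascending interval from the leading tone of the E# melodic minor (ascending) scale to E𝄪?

The leading tone of E# melodic minor (ascending) is D##.
D## up to E##: letters D→E make it a second; 2 semitones makes it major.

major second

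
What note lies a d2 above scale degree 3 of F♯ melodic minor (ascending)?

Scale degree 3 of F# melodic minor (ascending) is A.
A diminished second (0 semitones) above A lands on the letter B, giving Bbb.

Bbb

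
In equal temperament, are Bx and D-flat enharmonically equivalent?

Yes

B## = pitch class 1 and Db = pitch class 1 — the same pitch class, so they are enharmonic equivalents.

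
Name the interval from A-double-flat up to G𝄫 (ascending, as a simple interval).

minor seventh

Counting letters A–B–C–D–E–F–G gives a seventh.
Abb→Gbb = 10 semitones, 1 narrower than the major seventh (11), so minor.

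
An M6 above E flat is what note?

C

E up a major sixth is C#, so the target letter is C.
From Eb, a major sixth is 9 semitones up: C.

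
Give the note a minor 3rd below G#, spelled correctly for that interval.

E#

G down a major third is Eb, so the target letter is E.
From G#, a minor third is 3 semitones down: E#.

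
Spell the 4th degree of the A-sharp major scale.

D#

The A# major scale runs A# B# C## D# E# F## G##.
Degree 4 is D#.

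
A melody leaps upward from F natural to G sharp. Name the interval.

Counting letters F–G gives a second.
F→G# = 3 semitones, 1 wider than the major second (2), so augmented.

augmented second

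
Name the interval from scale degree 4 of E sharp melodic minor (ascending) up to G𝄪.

Scale degree 4 of E# melodic minor (ascending) is A#.
A# up to G##: letters A→G make it a seventh; 11 semitones makes it major.

major seventh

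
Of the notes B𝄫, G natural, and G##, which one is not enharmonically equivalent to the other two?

G

In 12-tone equal temperament, enharmonic equivalents share a pitch class. Bbb is pitch class 9; G is pitch class 7; G## is pitch class 9.
Bbb and G## share pitch class 9, while G is pitch class 7.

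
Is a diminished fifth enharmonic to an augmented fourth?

Yes

A diminished fifth spans 6 semitones; an augmented fourth spans 6.
They are enharmonically equivalent.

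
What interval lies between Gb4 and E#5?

doubly augmented sixth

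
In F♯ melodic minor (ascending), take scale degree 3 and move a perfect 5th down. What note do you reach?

D

Scale degree 3 of F# melodic minor (ascending) is A.
A perfect fifth (7 semitones) below A lands on the letter D, giving D.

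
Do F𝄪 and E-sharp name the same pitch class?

F## is pitch class 7; E# is pitch class 5.
The pitch classes differ (7 vs. 5), so they are not enharmonic equivalents.

No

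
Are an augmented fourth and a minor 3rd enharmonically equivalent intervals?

An augmented fourth spans 6 semitones; a minor third spans 3.
The spans differ, so they are not enharmonic equivalents.

No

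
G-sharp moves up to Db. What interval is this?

doubly diminished fifth

Counting letters G–A–B–C–D gives a fifth.
G#→Db = 5 semitones, 2 narrower than the perfect fifth (7), so doubly diminished.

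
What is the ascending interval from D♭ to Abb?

The letter names run D→A, a span of 4 letter steps, so the interval is some kind of fifth.
Db to Abb is 6 semitones. A perfect fifth is 7, so 6 makes it diminished.

diminished fifth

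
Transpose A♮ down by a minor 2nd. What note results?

A down a major second is G, so the target letter is G.
From A, a minor second is 1 semitone down: G#.

G#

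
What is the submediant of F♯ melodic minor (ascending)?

D#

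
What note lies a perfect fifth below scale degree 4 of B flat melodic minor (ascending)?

Ab

Scale degree 4 of Bb melodic minor (ascending) is Eb.
A perfect fifth (7 semitones) below Eb lands on the letter A, giving Ab.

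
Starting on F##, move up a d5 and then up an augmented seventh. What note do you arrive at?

B##

A diminished fifth up from F## is C# (letter C, 6 semitones up).
An augmented seventh up from C# is B## (letter B, 12 semitones up).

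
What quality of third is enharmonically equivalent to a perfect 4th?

augmented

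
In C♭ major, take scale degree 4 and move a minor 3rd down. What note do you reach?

Db

Scale degree 4 of Cb major is Fb.
A minor third (3 semitones) below Fb lands on the letter D, giving Db.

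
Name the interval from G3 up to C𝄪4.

doubly augmented fourth

Counting letters G–A–B–C gives a fourth.
G→C## = 7 semitones, 2 wider than the perfect fourth (5), so doubly augmented.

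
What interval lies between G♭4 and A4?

Counting letters G–A gives a second.
Gb→A = 3 semitones, 1 wider than the major second (2), so augmented.

augmented second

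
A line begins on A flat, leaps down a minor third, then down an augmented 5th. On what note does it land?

A minor third down from Ab is F (letter F, 3 semitones down).
An augmented fifth down from F is Bbb (letter B, 8 semitones down).

Bbb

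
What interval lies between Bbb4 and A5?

The letter names run B→A, a span of 6 letter steps, so the interval is some kind of seventh.
Bbb to A is 12 semitones. A major seventh is 11, so 12 makes it augmented.

augmented seventh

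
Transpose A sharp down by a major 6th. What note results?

A down a major sixth is C, so the target letter is C.
From A#, a major sixth is 9 semitones down: C#.

C#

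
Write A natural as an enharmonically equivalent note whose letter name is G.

G##

Plain G sits 2 semitones below A, so on the letter G the same pitch needs a double sharp: G##.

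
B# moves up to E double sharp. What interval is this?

augmented fourth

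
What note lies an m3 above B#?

A third above B lands on the letter D.
A minor third spans 3 semitones, so B# moves to pitch class 3. On the letter D that is D#.

D#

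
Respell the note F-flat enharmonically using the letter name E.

Fb is pitch class 4. The letter E alone is pitch class 4.
Pitch class 4 on E needs no accidental: E.

E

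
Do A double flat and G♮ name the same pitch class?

Abb = pitch class 7 and G = pitch class 7 — the same pitch class, so they are enharmonic equivalents.

Yes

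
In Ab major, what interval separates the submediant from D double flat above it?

diminished sixth

The submediant of Ab major is F.
F up to Dbb: letters F→D make it a sixth; 7 semitones makes it diminished.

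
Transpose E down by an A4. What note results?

A fourth below E lands on the letter B.
An augmented fourth spans 6 semitones, so E moves to pitch class 10. On the letter B that is Bb.

Bb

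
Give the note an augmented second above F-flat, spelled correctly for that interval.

G

A second above F lands on the letter G.
An augmented second spans 3 semitones, so Fb moves to pitch class 7. On the letter G that is G.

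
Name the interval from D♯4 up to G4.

diminished fourth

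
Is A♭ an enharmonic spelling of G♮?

No

Ab is pitch class 8; G is pitch class 7.
The pitch classes differ (8 vs. 7), so they are not enharmonic equivalents.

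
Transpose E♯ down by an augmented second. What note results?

E down a major second is D, so the target letter is D.
From E#, an augmented second is 3 semitones down: D.

D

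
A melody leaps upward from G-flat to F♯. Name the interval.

augmented seventh

Counting letters G–A–B–C–D–E–F gives a seventh.
Gb→F# = 12 semitones, 1 wider than the major seventh (11), so augmented.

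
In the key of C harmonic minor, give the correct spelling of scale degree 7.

B

Degree 7 takes the letter 6 steps above C, which is B.
In harmonic minor, degree 7 sits 11 semitones above the tonic. C + 11 semitones is pitch class 11, spelled on B as B.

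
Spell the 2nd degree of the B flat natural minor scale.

C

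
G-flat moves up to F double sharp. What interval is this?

doubly augmented seventh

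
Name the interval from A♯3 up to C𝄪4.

The letter names run A→C, a span of 2 letter steps, so the interval is some kind of third.
A# to C## is 4 semitones. A major third is 4, so 4 makes it major.

major third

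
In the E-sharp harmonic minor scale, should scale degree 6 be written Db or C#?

Each scale degree takes a distinct letter name. Degree 6 of a scale on E must use the letter C.
C# and Db are enharmonically the same pitch, but only C# uses the letter C, so it is the correct spelling here.

C#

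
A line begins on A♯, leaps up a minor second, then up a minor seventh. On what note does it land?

A minor second up from A# is B (letter B, 1 semitone up).
A minor seventh up from B is A (letter A, 10 semitones up).

A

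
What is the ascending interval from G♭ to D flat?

The letter names run G→D, a span of 4 letter steps, so the interval is some kind of fifth.
Gb to Db is 7 semitones. A perfect fifth is 7, so 7 makes it perfect.

perfect fifth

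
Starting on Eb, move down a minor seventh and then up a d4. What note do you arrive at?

A minor seventh down from Eb is F (letter F, 10 semitones down).
A diminished fourth up from F is Bbb (letter B, 4 semitones up).

Bbb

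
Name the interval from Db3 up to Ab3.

perfect fifth

The letter names run D→A, a span of 4 letter steps, so the interval is some kind of fifth.
Db to Ab is 7 semitones. A perfect fifth is 7, so 7 makes it perfect.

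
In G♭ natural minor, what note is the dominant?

The Gb natural minor scale runs Gb Ab Bbb Cb Db Ebb Fb.
Degree 5 is Db.

Db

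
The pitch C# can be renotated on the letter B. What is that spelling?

Plain B sits 2 semitones below C#, so on the letter B the same pitch needs a double sharp: B##.

B##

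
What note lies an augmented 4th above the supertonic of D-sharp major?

The supertonic of D# major is E#.
An augmented fourth (6 semitones) above E# lands on the letter A, giving A##.

A##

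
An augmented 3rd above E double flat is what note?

E up a major third is G#, so the target letter is G.
From Ebb, an augmented third is 5 semitones up: G.

G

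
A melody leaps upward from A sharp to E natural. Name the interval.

The letter names run A→E, a span of 4 letter steps, so the interval is some kind of fifth.
A# to E is 6 semitones. A perfect fifth is 7, so 6 makes it diminished.

diminished fifth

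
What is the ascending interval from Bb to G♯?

augmented sixth

The letter names run B→G, a span of 5 letter steps, so the interval is some kind of sixth.
Bb to G# is 10 semitones. A major sixth is 9, so 10 makes it augmented.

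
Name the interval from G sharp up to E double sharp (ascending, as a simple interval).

augmented sixth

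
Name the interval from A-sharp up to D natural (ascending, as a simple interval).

diminished fourth

The letter names run A→D, a span of 3 letter steps, so the interval is some kind of fourth.
A# to D is 4 semitones. A perfect fourth is 5, so 4 makes it diminished.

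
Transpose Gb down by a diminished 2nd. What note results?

F#

A second below G lands on the letter F.
A diminished second spans 0 semitones, so Gb moves to pitch class 6. On the letter F that is F#.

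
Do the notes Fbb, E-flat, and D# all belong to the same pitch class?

Fbb = pitch class 3 and Eb = pitch class 3 and D# = pitch class 3 — the same pitch class, so they are enharmonic equivalents.

Yes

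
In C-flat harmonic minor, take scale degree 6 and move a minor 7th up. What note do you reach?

Gbb

Scale degree 6 of Cb harmonic minor is Abb.
A minor seventh (10 semitones) above Abb lands on the letter G, giving Gbb.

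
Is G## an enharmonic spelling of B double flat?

Yes

G## = pitch class 9 and Bbb = pitch class 9 — the same pitch class, so they are enharmonic equivalents.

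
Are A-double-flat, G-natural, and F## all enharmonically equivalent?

Yes

Abb is pitch class 7; G is pitch class 7; F## is pitch class 7.
All spellings map to pitch class 7, so they are enharmonically equivalent.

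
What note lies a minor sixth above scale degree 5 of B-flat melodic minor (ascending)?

Db

Scale degree 5 of Bb melodic minor (ascending) is F.
A minor sixth (8 semitones) above F lands on the letter D, giving Db.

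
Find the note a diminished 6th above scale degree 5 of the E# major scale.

G

Scale degree 5 of E# major is B#.
A diminished sixth (7 semitones) above B# lands on the letter G, giving G.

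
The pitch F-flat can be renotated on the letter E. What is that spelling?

E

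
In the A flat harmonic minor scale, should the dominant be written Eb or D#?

Eb

Each scale degree takes a distinct letter name. Degree 5 of a scale on A must use the letter E.
Eb and D# are enharmonically the same pitch, but only Eb uses the letter E, so it is the correct spelling here.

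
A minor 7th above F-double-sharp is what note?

F up a major seventh is E, so the target letter is E.
From F##, a minor seventh is 10 semitones up: E#.

E#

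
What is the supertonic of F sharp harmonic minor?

The F# harmonic minor scale runs F# G# A B C# D E#.
Degree 2 is G#.

G#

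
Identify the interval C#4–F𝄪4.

augmented fourth

The letter names run C→F, a span of 3 letter steps, so the interval is some kind of fourth.
C# to F## is 6 semitones. A perfect fourth is 5, so 6 makes it augmented.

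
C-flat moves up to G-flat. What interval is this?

The letter names run C→G, a span of 4 letter steps, so the interval is some kind of fifth.
Cb to Gb is 7 semitones. A perfect fifth is 7, so 7 makes it perfect.

perfect fifth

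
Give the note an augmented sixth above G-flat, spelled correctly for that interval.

E

G up a major sixth is E, so the target letter is E.
From Gb, an augmented sixth is 10 semitones up: E.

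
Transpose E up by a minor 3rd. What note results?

G

A third above E lands on the letter G.
A minor third spans 3 semitones, so E moves to pitch class 7. On the letter G that is G.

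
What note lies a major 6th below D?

A sixth below D lands on the letter F.
A major sixth spans 9 semitones, so D moves to pitch class 5. On the letter F that is F.

F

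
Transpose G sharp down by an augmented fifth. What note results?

G down a perfect fifth is C, so the target letter is C.
From G#, an augmented fifth is 8 semitones down: C.

C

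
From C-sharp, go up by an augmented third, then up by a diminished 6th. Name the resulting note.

An augmented third up from C# is E## (letter E, 5 semitones up).
A diminished sixth up from E## is C# (letter C, 7 semitones up).

C#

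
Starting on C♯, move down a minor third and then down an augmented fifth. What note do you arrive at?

A minor third down from C# is A# (letter A, 3 semitones down).
An augmented fifth down from A# is D (letter D, 8 semitones down).

D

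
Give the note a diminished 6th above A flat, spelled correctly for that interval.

A up a major sixth is F#, so the target letter is F.
From Ab, a diminished sixth is 7 semitones up: Fbb.

Fbb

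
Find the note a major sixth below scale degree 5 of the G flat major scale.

Scale degree 5 of Gb major is Db.
A major sixth (9 semitones) below Db lands on the letter F, giving Fb.

Fb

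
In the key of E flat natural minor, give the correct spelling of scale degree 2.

The Eb natural minor scale runs Eb F Gb Ab Bb Cb Db.
Degree 2 is F.

F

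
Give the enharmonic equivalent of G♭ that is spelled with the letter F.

Plain F sits 1 semitone below Gb, so on the letter F the same pitch needs a sharp: F#.

F#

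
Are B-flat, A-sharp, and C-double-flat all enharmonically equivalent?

Yes

Bb = pitch class 10 and A# = pitch class 10 and Cbb = pitch class 10 — the same pitch class, so they are enharmonic equivalents.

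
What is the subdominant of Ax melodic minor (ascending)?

Degree 4 takes the letter 3 steps above A, which is D.
In melodic minor (ascending), degree 4 sits 5 semitones above the tonic. A## + 5 semitones is pitch class 4, spelled on D as D##.

D##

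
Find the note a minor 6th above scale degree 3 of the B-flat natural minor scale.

Bbb

Scale degree 3 of Bb natural minor is Db.
A minor sixth (8 semitones) above Db lands on the letter B, giving Bbb.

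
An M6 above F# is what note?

F up a major sixth is D, so the target letter is D.
From F#, a major sixth is 9 semitones up: D#.

D#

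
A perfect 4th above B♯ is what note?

E#

B up a perfect fourth is E, so the target letter is E.
From B#, a perfect fourth is 5 semitones up: E#.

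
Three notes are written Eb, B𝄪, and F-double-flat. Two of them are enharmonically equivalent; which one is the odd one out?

In 12-tone equal temperament, enharmonic equivalents share a pitch class. Eb is pitch class 3; B## is pitch class 1; Fbb is pitch class 3.
Eb and Fbb share pitch class 3, while B## is pitch class 1.

B##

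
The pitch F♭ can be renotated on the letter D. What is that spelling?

Plain D sits 2 semitones below Fb, so on the letter D the same pitch needs a double sharp: D##.

D##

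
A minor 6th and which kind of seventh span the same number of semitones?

doubly diminished

A minor sixth spans 8 semitones.
A seventh spanning 8 semitones is doubly diminished (the major seventh is 11).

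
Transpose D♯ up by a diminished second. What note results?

Eb

A second above D lands on the letter E.
A diminished second spans 0 semitones, so D# moves to pitch class 3. On the letter E that is Eb.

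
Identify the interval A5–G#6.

major seventh

Counting letters A–B–C–D–E–F–G gives a seventh.
A→G# = 11 semitones, exactly the major seventh.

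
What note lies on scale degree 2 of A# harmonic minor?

The A# harmonic minor scale runs A# B# C# D# E# F# G##.
Degree 2 is B#.

B#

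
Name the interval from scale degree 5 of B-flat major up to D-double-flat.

Scale degree 5 of Bb major is F.
F up to Dbb: letters F→D make it a sixth; 7 semitones makes it diminished.

diminished sixth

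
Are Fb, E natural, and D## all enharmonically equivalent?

Fb is pitch class 4; E is pitch class 4; D## is pitch class 4.
All spellings map to pitch class 4, so they are enharmonically equivalent.

Yes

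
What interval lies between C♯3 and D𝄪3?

The letter names run C→D, a span of 1 letter step, so the interval is some kind of second.
C# to D## is 3 semitones. A major second is 2, so 3 makes it augmented.

augmented second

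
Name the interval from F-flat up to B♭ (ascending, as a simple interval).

augmented fourth

The letter names run F→B, a span of 3 letter steps, so the interval is some kind of fourth.
Fb to Bb is 6 semitones. A perfect fourth is 5, so 6 makes it augmented.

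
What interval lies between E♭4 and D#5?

Counting letters E–F–G–A–B–C–D gives a seventh.
Eb→D# = 12 semitones, 1 wider than the major seventh (11), so augmented.

augmented seventh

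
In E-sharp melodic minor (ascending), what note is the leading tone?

D##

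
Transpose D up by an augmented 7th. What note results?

C##

A seventh above D lands on the letter C.
An augmented seventh spans 12 semitones, so D moves to pitch class 2. On the letter C that is C##.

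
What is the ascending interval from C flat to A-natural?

The letter names run C→A, a span of 5 letter steps, so the interval is some kind of sixth.
Cb to A is 10 semitones. A major sixth is 9, so 10 makes it augmented.

augmented sixth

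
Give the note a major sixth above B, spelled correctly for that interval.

G#

A sixth above B lands on the letter G.
A major sixth spans 9 semitones, so B moves to pitch class 8. On the letter G that is G#.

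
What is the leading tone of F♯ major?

E#

The F# major scale runs F# G# A# B C# D# E#.
Degree 7 is E#.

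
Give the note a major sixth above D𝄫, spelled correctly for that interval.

Bbb

D up a major sixth is B, so the target letter is B.
From Dbb, a major sixth is 9 semitones up: Bbb.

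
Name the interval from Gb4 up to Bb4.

Counting letters G–A–B gives a third.
Gb→Bb = 4 semitones, exactly the major third.

major third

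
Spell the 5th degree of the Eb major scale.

The Eb major scale runs Eb F G Ab Bb C D.
Degree 5 is Bb.

Bb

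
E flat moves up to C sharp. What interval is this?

Counting letters E–F–G–A–B–C gives a sixth.
Eb→C# = 10 semitones, 1 wider than the major sixth (9), so augmented.

augmented sixth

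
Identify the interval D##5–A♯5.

diminished fifth

The letter names run D→A, a span of 4 letter steps, so the interval is some kind of fifth.
D## to A# is 6 semitones. A perfect fifth is 7, so 6 makes it diminished.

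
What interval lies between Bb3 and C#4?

augmented second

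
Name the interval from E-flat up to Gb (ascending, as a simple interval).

minor third

The letter names run E→G, a span of 2 letter steps, so the interval is some kind of third.
Eb to Gb is 3 semitones. A major third is 4, so 3 makes it minor.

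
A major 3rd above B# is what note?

A third above B lands on the letter D.
A major third spans 4 semitones, so B# moves to pitch class 4. On the letter D that is D##.

D##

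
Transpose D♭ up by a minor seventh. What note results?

D up a major seventh is C#, so the target letter is C.
From Db, a minor seventh is 10 semitones up: Cb.

Cb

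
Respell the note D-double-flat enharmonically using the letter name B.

Dbb is pitch class 0. The letter B alone is pitch class 11.
To reach pitch class 0 from B requires an offset of +1 semitone, i.e. sharp: B#.

B#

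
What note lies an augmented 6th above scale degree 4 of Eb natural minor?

Scale degree 4 of Eb natural minor is Ab.
An augmented sixth (10 semitones) above Ab lands on the letter F, giving F#.

F#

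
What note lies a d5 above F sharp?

C

A fifth above F lands on the letter C.
A diminished fifth spans 6 semitones, so F# moves to pitch class 0. On the letter C that is C.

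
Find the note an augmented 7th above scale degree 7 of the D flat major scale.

B#

Scale degree 7 of Db major is C.
An augmented seventh (12 semitones) above C lands on the letter B, giving B#.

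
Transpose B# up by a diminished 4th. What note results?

E

B up a perfect fourth is E, so the target letter is E.
From B#, a diminished fourth is 4 semitones up: E.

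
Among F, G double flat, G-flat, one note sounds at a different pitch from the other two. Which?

In 12-tone equal temperament, enharmonic equivalents share a pitch class. F is pitch class 5; Gbb is pitch class 5; Gb is pitch class 6.
F and Gbb share pitch class 5, while Gb is pitch class 6.

Gb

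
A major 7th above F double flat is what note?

Ebb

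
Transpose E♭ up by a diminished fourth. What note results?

Abb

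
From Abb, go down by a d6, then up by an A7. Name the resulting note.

B#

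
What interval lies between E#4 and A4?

diminished fourth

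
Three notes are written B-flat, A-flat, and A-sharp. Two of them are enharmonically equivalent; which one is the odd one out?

In 12-tone equal temperament, enharmonic equivalents share a pitch class. Bb is pitch class 10; Ab is pitch class 8; A# is pitch class 10.
Bb and A# share pitch class 10, while Ab is pitch class 8.

Ab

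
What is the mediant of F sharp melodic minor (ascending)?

A

The F# melodic minor (ascending) scale runs F# G# A B C# D# E#.
Degree 3 is A.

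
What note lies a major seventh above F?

A seventh above F lands on the letter E.
A major seventh spans 11 semitones, so F moves to pitch class 4. On the letter E that is E.

E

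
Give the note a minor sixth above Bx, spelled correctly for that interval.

B up a major sixth is G#, so the target letter is G.
From B##, a minor sixth is 8 semitones up: G##.

G##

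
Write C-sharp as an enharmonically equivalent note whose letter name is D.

Db

Plain D sits 1 semitone above C#, so on the letter D the same pitch needs a flat: Db.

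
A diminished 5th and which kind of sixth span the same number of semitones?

doubly diminished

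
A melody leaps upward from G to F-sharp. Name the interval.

major seventh

Counting letters G–A–B–C–D–E–F gives a seventh.
G→F# = 11 semitones, exactly the major seventh.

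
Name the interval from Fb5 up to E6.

augmented seventh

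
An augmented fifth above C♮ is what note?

C up a perfect fifth is G, so the target letter is G.
From C, an augmented fifth is 8 semitones up: G#.

G#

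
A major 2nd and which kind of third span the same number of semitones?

diminished

A major second spans 2 semitones.
A third spanning 2 semitones is diminished (the major third is 4).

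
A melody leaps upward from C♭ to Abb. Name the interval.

minor sixth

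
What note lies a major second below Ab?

Gb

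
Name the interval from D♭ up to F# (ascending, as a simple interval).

augmented third

The letter names run D→F, a span of 2 letter steps, so the interval is some kind of third.
Db to F# is 5 semitones. A major third is 4, so 5 makes it augmented.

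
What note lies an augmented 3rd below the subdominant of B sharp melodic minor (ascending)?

The subdominant of B# melodic minor (ascending) is E#.
An augmented third (5 semitones) below E# lands on the letter C, giving C.

C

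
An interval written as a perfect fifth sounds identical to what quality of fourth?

doubly augmented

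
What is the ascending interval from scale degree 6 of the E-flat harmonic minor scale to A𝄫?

minor sixth

Scale degree 6 of Eb harmonic minor is Cb.
Cb up to Abb: letters C→A make it a sixth; 8 semitones makes it minor.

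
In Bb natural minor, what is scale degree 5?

The Bb natural minor scale runs Bb C Db Eb F Gb Ab.
Degree 5 is F.

F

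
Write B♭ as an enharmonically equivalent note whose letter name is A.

A#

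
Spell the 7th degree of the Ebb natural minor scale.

Degree 7 takes the letter 6 steps above E, which is D.
In natural minor, degree 7 sits 10 semitones above the tonic. Ebb + 10 semitones is pitch class 0, spelled on D as Dbb.

Dbb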